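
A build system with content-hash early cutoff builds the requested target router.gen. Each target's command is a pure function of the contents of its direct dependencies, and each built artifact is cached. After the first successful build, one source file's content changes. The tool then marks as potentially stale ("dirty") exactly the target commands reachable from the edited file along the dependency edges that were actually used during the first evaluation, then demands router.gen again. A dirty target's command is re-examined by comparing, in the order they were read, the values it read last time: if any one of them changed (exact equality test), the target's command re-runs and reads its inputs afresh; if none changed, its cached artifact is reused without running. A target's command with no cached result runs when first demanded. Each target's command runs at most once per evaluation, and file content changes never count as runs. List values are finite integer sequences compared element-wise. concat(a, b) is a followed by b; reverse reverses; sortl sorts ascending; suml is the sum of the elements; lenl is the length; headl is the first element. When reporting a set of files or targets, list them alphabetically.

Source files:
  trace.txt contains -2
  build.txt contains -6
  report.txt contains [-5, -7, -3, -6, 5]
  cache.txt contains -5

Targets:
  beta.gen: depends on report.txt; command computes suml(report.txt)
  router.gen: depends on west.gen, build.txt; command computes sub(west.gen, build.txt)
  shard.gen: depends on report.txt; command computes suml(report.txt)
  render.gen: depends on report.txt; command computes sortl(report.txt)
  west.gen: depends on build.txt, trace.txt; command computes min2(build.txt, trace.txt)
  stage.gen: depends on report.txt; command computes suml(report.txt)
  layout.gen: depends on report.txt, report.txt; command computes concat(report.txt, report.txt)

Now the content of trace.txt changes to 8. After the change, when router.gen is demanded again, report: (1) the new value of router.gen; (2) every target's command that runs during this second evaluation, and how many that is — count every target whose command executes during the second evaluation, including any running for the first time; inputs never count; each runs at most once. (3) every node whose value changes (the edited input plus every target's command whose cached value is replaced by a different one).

New value of router.gen: 0.
Target commands that run: west.gen — 1 in total.
Values that change: trace.txt.
Key observation: the change is absorbed at west.gen — it re-runs but produces the same value, and the output's value is unchanged.

First evaluation (everything demanded from the output):
  west.gen = min2(-6, -2) = -6
  router.gen = sub(-6, -6) = 0

Propagation after the edit:
  west.gen: runs — trace.txt -2->8; result -6 (same value as before).
  router.gen: checked — values it read are unchanged (west.gen unchanged, build.txt unchanged); reused cached 0 without running.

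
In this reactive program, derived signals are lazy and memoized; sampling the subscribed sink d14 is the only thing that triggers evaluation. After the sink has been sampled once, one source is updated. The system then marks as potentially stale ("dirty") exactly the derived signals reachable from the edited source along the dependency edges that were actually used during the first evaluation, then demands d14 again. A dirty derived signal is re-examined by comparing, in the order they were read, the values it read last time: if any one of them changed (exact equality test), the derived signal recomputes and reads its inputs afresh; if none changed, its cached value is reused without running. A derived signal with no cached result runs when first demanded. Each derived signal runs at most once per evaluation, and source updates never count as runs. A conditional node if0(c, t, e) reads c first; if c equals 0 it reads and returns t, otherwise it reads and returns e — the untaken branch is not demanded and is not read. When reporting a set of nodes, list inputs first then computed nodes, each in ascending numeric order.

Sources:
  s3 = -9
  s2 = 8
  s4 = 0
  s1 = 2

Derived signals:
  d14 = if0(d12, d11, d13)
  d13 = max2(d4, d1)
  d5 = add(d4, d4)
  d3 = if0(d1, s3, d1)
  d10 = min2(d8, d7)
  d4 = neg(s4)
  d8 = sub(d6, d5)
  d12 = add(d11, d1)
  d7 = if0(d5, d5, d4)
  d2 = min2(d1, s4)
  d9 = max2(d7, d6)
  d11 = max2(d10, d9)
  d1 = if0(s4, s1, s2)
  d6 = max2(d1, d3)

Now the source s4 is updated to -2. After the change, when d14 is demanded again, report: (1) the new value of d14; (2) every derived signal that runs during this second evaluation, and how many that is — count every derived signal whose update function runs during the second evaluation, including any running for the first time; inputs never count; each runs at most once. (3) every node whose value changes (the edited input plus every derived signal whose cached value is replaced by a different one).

Demanding d14 again yields 8.
13 derived signals run: d1, d3, d4, d5, d6, d7, d8, d9, d10, d11, d12, d13, d14.
The nodes whose values change: s4, d1, d3, d4, d5, d6, d7, d8, d9, d10, d11, d12, d13, d14.

First demand of the output computes:
  d1 = if0(s4=0 -> then branch s1) = 2
  d3 = if0(d1=2 -> else branch d1) = 2
  d4 = neg(0) = 0
  d5 = add(0, 0) = 0
  d6 = max2(2, 2) = 2
  d7 = if0(d5=0 -> then branch d5) = 0
  d8 = sub(2, 0) = 2
  d9 = max2(0, 2) = 2
  d10 = min2(2, 0) = 0
  d11 = max2(0, 2) = 2
  d12 = add(2, 2) = 4
  d13 = max2(0, 2) = 2
  d14 = if0(d12=4 -> else branch d13) = 2

After the edit, cleaning proceeds:
  d1: a read changed (s4 0->-2) — executes, giving 8.
  d3: a read changed (d1 2->8; d1 2->8) — executes, giving 8.
  d4: a read changed (s4 0->-2) — executes, giving 2.
  d5: a read changed (d4 0->2; d4 0->2) — executes, giving 4.
  d6: a read changed (d1 2->8; d3 2->8) — executes, giving 8.
  d7: a read changed (d5 0->4; d5 0->4) — executes, giving 2.
  d8: a read changed (d6 2->8; d5 0->4) — executes, giving 4.
  d9: a read changed (d7 0->2; d6 2->8) — executes, giving 8.
  d10: a read changed (d8 2->4; d7 0->2) — executes, giving 2.
  d11: a read changed (d10 0->2; d9 2->8) — executes, giving 8.
  d12: a read changed (d11 2->8; d1 2->8) — executes, giving 16.
  d13: a read changed (d4 0->2; d1 2->8) — executes, giving 8.
  d14: a read changed (d12 4->16; d13 2->8) — executes, giving 8.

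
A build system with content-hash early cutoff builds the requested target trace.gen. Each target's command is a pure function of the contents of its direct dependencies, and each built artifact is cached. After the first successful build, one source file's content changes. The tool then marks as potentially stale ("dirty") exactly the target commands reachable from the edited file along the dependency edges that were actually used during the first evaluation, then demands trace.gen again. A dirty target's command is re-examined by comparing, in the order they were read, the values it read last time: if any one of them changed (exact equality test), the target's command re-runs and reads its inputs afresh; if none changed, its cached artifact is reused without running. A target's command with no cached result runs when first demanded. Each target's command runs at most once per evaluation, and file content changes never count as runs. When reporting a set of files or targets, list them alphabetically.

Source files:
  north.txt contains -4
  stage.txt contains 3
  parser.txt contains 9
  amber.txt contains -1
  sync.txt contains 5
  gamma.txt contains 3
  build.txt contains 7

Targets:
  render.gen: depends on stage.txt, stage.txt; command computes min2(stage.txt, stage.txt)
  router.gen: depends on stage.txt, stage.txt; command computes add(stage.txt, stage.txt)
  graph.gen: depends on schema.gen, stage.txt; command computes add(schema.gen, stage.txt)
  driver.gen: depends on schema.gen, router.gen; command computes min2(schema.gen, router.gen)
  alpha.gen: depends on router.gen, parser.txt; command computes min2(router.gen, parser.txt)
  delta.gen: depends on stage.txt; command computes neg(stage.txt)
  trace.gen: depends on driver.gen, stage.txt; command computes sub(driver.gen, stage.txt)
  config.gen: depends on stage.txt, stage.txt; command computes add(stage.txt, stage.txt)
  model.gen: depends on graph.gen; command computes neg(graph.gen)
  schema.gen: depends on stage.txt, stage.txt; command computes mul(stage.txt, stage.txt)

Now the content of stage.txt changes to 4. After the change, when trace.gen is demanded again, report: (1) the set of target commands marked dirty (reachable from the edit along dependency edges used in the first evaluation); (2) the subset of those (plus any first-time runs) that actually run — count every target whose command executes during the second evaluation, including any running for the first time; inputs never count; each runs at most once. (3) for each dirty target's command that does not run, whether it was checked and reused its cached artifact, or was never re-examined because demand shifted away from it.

Marked dirty: driver.gen, router.gen, schema.gen, trace.gen.
Target commands that run: driver.gen, router.gen, schema.gen, trace.gen — 4 in total.
Every dirty target's command ran.

First evaluation (everything demanded from the output):
  router.gen = add(3, 3) = 6
  schema.gen = mul(3, 3) = 9
  driver.gen = min2(9, 6) = 6
  trace.gen = sub(6, 3) = 3

Propagation after the edit:
  router.gen: runs — stage.txt 3->4; stage.txt 3->4; result 8.
  schema.gen: runs — stage.txt 3->4; stage.txt 3->4; result 16.
  driver.gen: runs — schema.gen 9->16; router.gen 6->8; result 8.
  trace.gen: runs — driver.gen 6->8; stage.txt 3->4; result 4.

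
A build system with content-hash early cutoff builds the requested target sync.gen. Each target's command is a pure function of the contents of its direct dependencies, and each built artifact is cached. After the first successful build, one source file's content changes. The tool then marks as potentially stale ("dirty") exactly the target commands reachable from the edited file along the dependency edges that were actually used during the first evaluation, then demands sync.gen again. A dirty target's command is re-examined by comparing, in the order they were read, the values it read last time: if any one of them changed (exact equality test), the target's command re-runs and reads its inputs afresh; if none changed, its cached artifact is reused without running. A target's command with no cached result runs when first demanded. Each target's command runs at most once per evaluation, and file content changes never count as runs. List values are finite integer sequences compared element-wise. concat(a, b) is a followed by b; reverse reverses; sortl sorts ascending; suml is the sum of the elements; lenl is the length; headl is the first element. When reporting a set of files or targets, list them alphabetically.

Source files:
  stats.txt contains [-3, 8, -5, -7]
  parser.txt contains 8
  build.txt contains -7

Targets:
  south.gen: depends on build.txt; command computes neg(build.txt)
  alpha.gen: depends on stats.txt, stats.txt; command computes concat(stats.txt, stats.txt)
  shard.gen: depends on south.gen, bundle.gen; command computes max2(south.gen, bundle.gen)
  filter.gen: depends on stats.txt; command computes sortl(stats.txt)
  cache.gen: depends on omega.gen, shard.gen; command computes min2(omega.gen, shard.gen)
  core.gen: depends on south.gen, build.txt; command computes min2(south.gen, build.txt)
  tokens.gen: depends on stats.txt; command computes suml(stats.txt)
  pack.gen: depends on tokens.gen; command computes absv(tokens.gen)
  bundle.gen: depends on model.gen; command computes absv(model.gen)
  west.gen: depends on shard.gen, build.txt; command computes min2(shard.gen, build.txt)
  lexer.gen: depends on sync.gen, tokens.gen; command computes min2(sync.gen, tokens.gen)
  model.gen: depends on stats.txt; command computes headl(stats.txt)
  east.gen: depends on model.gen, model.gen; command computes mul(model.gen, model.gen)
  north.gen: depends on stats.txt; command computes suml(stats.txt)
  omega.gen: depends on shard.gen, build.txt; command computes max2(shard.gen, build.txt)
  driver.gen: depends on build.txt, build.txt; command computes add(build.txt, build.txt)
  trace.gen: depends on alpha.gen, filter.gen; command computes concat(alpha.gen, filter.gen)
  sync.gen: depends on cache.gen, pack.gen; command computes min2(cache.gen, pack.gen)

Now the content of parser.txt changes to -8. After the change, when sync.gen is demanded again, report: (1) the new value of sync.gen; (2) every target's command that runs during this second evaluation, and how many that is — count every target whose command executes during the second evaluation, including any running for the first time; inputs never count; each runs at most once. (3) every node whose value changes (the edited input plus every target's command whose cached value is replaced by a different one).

First evaluation (everything demanded from the output):
  model.gen = headl([-3, 8, -5, -7]) = -3
  bundle.gen = absv(-3) = 3
  south.gen = neg(-7) = 7
  shard.gen = max2(7, 3) = 7
  omega.gen = max2(7, -7) = 7
  cache.gen = min2(7, 7) = 7
  tokens.gen = suml([-3, 8, -5, -7]) = -7
  pack.gen = absv(-7) = 7
  sync.gen = min2(7, 7) = 7

Propagation after the edit:
  parser.txt feeds no computation that the output demands — nothing is marked dirty and nothing runs.

Key observation: parser.txt is never demanded by the output, so the edit triggers no recomputation at all.

New value of sync.gen: 7.
Target commands that run: none — 0 in total.
Values that change: parser.txt.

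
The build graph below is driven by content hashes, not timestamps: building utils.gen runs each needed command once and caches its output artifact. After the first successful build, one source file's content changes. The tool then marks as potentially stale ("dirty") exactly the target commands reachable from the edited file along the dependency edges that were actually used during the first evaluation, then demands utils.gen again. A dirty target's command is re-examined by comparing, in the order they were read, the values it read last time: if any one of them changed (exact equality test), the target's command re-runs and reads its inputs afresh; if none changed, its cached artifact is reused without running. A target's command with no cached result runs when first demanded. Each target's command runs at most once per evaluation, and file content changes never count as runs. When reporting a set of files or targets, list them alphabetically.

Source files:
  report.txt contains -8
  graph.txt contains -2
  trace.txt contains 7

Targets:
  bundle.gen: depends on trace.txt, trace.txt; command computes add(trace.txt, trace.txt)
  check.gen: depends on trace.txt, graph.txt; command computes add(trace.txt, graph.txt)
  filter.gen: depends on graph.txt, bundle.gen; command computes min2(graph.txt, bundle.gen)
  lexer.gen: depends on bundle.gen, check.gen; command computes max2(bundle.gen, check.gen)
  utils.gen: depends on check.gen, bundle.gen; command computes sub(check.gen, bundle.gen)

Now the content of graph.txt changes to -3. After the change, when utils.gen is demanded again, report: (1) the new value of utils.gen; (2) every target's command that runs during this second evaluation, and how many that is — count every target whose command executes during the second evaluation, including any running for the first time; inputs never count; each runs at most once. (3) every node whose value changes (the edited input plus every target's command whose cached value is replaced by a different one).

utils.gen now evaluates to -10.
Run set: check.gen, utils.gen (2 run).
Changed values: check.gen, graph.txt, utils.gen.

Initial pass — values computed on the first demand:
  bundle.gen = add(7, 7) = 14
  check.gen = add(7, -2) = 5
  utils.gen = sub(5, 14) = -9

Second demand — change propagation:
  check.gen: re-runs because graph.txt -2->-3; new result 4.
  utils.gen: re-runs because check.gen 5->4; new result -10.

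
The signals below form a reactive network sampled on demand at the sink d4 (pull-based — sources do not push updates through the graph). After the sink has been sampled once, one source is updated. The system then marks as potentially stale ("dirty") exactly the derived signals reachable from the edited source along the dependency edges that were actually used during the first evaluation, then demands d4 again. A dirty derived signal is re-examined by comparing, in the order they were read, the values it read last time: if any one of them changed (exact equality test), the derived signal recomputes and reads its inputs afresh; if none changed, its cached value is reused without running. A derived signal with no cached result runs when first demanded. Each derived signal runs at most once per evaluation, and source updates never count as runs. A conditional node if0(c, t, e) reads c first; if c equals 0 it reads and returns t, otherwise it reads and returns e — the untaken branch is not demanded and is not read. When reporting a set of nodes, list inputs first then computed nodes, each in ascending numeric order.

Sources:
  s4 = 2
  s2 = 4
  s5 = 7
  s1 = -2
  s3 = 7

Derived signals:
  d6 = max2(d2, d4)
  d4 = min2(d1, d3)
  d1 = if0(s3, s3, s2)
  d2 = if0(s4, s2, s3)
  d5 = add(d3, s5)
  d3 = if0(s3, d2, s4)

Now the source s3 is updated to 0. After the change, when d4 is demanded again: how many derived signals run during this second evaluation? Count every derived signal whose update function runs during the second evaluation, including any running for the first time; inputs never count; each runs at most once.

Run set: d1, d2, d3, d4 (4 run).
The important point: the flipped condition pulls in fresh nodes; d2 runs for the first time.

Initial pass — values computed on the first demand:
  d1 = if0(s3=7 -> else branch s2) = 4
  d3 = if0(s3=7 -> else branch s4) = 2
  d4 = min2(4, 2) = 2

Second demand — change propagation:
  d1: re-runs because s3 7->0; new result 0.
  d2: newly demanded (no cache) — executes and yields 0.
  d3: re-runs because s3 7->0; new result 0.
  d4: re-runs because d1 4->0; d3 2->0; new result 0.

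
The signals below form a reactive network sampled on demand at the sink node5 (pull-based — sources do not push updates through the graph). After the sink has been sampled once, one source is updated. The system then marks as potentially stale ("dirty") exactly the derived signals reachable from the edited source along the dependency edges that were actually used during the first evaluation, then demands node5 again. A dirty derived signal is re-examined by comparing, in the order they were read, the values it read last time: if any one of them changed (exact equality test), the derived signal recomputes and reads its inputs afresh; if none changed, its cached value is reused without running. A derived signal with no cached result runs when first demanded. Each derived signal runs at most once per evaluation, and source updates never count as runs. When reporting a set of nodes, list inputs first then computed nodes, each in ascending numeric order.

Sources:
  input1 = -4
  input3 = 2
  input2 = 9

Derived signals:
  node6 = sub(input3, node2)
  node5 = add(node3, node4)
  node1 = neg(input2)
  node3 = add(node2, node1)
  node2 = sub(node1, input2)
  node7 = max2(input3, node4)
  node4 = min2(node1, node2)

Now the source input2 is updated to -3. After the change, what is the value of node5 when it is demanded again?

node5 now evaluates to 12.

Initial pass — values computed on the first demand:
  node1 = neg(9) = -9
  node2 = sub(-9, 9) = -18
  node3 = add(-18, -9) = -27
  node4 = min2(-9, -18) = -18
  node5 = add(-27, -18) = -45

Second demand — change propagation:
  node1: re-runs because input2 9->-3; new result 3.
  node2: re-runs because node1 -9->3; input2 9->-3; new result 6.
  node3: re-runs because node2 -18->6; node1 -9->3; new result 9.
  node4: re-runs because node1 -9->3; node2 -18->6; new result 3.
  node5: re-runs because node3 -27->9; node4 -18->3; new result 12.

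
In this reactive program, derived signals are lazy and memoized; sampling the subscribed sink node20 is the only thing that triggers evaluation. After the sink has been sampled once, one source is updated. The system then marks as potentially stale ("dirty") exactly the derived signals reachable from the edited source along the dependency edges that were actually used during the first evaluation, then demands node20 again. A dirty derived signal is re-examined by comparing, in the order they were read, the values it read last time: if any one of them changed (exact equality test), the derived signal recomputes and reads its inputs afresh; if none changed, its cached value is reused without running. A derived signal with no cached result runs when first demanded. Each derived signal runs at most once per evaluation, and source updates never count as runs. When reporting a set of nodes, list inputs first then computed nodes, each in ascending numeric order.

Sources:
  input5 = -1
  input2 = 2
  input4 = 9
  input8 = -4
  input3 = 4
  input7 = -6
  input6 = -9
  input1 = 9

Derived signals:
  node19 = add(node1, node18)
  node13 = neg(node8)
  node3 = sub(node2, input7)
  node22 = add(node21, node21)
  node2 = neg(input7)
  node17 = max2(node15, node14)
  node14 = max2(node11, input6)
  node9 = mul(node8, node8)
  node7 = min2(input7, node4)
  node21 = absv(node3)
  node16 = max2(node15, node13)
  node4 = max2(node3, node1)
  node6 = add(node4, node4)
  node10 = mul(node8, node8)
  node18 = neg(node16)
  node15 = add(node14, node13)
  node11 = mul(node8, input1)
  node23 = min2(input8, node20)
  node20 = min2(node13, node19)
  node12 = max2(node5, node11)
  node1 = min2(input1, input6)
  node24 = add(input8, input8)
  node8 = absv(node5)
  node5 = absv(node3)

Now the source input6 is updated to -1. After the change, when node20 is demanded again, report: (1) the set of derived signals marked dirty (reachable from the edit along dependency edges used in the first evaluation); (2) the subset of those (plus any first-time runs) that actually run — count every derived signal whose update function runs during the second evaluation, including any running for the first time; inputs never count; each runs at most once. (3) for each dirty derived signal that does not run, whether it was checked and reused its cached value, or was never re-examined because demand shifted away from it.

The edit dirties: node1, node14, node15, node16, node18, node19, node20.
4 derived signals run: node1, node14, node19, node20.
Cache hits after checking: node15, node16, node18.
Note where the cutoff bites: node15 is checked, finds nothing changed, and keeps its cache.

First demand of the output computes:
  node1 = min2(9, -9) = -9
  node2 = neg(-6) = 6
  node3 = sub(6, -6) = 12
  node5 = absv(12) = 12
  node8 = absv(12) = 12
  node11 = mul(12, 9) = 108
  node13 = neg(12) = -12
  node14 = max2(108, -9) = 108
  node15 = add(108, -12) = 96
  node16 = max2(96, -12) = 96
  node18 = neg(96) = -96
  node19 = add(-9, -96) = -105
  node20 = min2(-12, -105) = -105

After the edit, cleaning proceeds:
  node1: a read changed (input6 -9->-1) — executes, giving -1.
  node14: a read changed (input6 -9->-1) — executes, giving 108 — identical to its old value.
  node15: dirty, but its reads are unchanged (node14 unchanged, node13 unchanged); cached 96 stands.
  node16: dirty, but its reads are unchanged (node15 unchanged, node13 unchanged); cached 96 stands.
  node18: dirty, but its reads are unchanged (node16 unchanged); cached -96 stands.
  node19: a read changed (node1 -9->-1) — executes, giving -97.
  node20: a read changed (node19 -105->-97) — executes, giving -97.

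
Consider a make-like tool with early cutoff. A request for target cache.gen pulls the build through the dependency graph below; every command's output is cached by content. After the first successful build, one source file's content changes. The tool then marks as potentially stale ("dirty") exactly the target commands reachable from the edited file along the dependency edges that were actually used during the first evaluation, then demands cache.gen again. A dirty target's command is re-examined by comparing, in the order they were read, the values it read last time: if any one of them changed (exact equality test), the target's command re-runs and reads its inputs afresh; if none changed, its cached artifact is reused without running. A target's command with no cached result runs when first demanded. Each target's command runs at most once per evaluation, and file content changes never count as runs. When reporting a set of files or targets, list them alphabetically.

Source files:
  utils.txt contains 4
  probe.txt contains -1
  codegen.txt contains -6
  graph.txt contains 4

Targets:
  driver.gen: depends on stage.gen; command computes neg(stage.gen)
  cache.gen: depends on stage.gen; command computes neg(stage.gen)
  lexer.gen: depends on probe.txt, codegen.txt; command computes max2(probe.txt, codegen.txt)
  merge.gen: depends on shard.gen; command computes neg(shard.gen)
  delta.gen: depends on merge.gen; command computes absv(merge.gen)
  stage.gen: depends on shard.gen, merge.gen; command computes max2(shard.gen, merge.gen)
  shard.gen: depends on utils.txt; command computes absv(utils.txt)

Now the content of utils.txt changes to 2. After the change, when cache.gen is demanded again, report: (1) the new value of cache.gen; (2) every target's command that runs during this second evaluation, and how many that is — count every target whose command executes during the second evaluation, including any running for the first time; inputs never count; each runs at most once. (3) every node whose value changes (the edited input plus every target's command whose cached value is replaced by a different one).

Demanding cache.gen again yields -2.
4 target commands run: cache.gen, merge.gen, shard.gen, stage.gen.
The nodes whose values change: cache.gen, merge.gen, shard.gen, stage.gen, utils.txt.

First demand of the output computes:
  shard.gen = absv(4) = 4
  merge.gen = neg(4) = -4
  stage.gen = max2(4, -4) = 4
  cache.gen = neg(4) = -4

After the edit, cleaning proceeds:
  shard.gen: a read changed (utils.txt 4->2) — executes, giving 2.
  merge.gen: a read changed (shard.gen 4->2) — executes, giving -2.
  stage.gen: a read changed (shard.gen 4->2; merge.gen -4->-2) — executes, giving 2.
  cache.gen: a read changed (stage.gen 4->2) — executes, giving -2.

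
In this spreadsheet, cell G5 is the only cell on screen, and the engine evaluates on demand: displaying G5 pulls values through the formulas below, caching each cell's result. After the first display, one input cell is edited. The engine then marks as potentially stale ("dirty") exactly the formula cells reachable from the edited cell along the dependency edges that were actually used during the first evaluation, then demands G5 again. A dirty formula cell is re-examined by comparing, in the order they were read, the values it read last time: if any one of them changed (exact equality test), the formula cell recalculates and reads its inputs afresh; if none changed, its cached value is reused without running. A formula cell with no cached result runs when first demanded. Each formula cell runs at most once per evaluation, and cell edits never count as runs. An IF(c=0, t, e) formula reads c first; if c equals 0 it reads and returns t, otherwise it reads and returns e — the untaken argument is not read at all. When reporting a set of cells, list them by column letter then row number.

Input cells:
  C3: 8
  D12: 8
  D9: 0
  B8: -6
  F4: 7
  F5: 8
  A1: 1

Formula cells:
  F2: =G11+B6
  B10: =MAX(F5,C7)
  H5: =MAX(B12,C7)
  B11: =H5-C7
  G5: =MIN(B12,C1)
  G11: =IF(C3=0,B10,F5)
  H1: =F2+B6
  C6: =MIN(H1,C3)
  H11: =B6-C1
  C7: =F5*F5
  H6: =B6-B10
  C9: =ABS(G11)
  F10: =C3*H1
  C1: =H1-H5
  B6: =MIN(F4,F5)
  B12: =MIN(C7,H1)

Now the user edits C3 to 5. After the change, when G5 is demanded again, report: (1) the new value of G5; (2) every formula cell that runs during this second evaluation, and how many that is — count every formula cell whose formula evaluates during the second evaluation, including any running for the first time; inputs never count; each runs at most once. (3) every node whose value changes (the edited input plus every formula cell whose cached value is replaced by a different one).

G5 now evaluates to -42.
Run set: G11 (1 run).
Changed values: C3.
The important point: G11 recomputes to an identical value, and the output ends up unchanged.

Initial pass — values computed on the first demand:
  B6 = MIN(7, 8) = 7
  C7 = 8 * 8 = 64
  G11 = IF(C3=0: C3=8 -> else branch F5) = 8
  F2 = 8 + 7 = 15
  H1 = 15 + 7 = 22
  B12 = MIN(64, 22) = 22
  H5 = MAX(22, 64) = 64
  C1 = 22 - 64 = -42
  G5 = MIN(22, -42) = -42

Second demand — change propagation:
  G11: re-runs because C3 8->5; new result 8 (unchanged).
  F2: re-examined; everything it read last time is the same (G11 unchanged, B6 unchanged) — cache 15 kept, no run.
  H1: re-examined; everything it read last time is the same (F2 unchanged, B6 unchanged) — cache 22 kept, no run.
  B12: re-examined; everything it read last time is the same (C7 unchanged, H1 unchanged) — cache 22 kept, no run.
  H5: re-examined; everything it read last time is the same (B12 unchanged, C7 unchanged) — cache 64 kept, no run.
  C1: re-examined; everything it read last time is the same (H1 unchanged, H5 unchanged) — cache -42 kept, no run.
  G5: re-examined; everything it read last time is the same (B12 unchanged, C1 unchanged) — cache -42 kept, no run.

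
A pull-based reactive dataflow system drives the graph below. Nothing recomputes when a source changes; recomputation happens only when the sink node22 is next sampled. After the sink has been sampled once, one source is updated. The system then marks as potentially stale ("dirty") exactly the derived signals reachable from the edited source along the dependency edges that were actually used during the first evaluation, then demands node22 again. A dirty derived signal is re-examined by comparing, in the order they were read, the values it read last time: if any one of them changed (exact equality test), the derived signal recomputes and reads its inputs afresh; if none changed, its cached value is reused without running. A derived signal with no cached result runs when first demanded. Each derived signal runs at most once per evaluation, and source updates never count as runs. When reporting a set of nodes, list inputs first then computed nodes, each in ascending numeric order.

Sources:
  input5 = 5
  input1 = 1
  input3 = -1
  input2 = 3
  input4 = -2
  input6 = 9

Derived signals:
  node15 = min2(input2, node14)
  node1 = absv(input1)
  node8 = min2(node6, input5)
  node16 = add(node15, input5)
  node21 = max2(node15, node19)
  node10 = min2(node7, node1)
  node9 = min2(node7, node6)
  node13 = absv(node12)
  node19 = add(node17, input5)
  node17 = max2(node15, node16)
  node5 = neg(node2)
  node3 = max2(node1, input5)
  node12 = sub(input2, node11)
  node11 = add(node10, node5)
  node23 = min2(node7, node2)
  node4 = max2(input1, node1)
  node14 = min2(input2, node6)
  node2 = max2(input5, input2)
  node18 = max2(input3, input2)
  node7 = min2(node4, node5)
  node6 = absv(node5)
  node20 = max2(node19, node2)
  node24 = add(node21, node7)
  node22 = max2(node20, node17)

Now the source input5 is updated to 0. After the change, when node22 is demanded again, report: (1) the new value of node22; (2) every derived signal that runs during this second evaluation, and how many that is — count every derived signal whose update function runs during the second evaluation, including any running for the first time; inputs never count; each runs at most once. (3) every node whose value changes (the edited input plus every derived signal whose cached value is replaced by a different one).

New value of node22: 3.
Derived signals that run: node2, node5, node6, node14, node16, node17, node19, node20, node22 — 9 in total.
Values that change: input5, node2, node5, node6, node16, node17, node19, node20, node22.
Key observation: the cutoff stops propagation at node15 — its inputs' values are unchanged, so it reuses its cache.

First evaluation (everything demanded from the output):
  node2 = max2(5, 3) = 5
  node5 = neg(5) = -5
  node6 = absv(-5) = 5
  node14 = min2(3, 5) = 3
  node15 = min2(3, 3) = 3
  node16 = add(3, 5) = 8
  node17 = max2(3, 8) = 8
  node19 = add(8, 5) = 13
  node20 = max2(13, 5) = 13
  node22 = max2(13, 8) = 13

Propagation after the edit:
  node2: runs — input5 5->0; result 3.
  node5: runs — node2 5->3; result -3.
  node6: runs — node5 -5->-3; result 3.
  node14: runs — node6 5->3; result 3 (same value as before).
  node15: checked — values it read are unchanged (input2 unchanged, node14 unchanged); reused cached 3 without running.
  node16: runs — input5 5->0; result 3.
  node17: runs — node16 8->3; result 3.
  node19: runs — node17 8->3; input5 5->0; result 3.
  node20: runs — node19 13->3; node2 5->3; result 3.
  node22: runs — node20 13->3; node17 8->3; result 3.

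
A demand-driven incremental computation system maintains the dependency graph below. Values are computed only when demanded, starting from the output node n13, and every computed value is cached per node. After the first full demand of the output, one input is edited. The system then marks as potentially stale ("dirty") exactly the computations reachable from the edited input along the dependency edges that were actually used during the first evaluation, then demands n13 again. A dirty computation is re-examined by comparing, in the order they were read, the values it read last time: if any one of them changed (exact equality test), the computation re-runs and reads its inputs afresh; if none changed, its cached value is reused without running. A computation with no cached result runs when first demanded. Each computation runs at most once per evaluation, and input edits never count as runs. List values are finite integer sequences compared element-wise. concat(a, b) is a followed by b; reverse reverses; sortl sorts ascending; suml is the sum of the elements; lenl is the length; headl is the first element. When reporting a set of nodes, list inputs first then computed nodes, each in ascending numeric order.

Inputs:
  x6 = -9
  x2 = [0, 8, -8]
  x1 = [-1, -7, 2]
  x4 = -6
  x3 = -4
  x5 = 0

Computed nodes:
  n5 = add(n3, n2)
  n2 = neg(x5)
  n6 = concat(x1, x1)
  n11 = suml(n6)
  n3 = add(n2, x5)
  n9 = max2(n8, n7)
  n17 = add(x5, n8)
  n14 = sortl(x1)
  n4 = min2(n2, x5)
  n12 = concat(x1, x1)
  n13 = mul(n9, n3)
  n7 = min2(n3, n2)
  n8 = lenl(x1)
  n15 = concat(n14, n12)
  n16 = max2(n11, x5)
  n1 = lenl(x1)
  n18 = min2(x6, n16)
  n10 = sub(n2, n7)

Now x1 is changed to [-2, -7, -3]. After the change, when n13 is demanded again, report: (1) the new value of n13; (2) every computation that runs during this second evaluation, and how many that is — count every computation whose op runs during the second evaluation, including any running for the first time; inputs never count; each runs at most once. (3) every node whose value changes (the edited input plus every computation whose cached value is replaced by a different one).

New value of n13: 0.
Computations that run: n8 — 1 in total.
Values that change: x1.
Key observation: the change is absorbed at n8 — it re-runs but produces the same value, and the output's value is unchanged.

First evaluation (everything demanded from the output):
  n2 = neg(0) = 0
  n3 = add(0, 0) = 0
  n7 = min2(0, 0) = 0
  n8 = lenl([-1, -7, 2]) = 3
  n9 = max2(3, 0) = 3
  n13 = mul(3, 0) = 0

Propagation after the edit:
  n8: runs — x1 [-1, -7, 2]->[-2, -7, -3]; result 3 (same value as before).
  n9: checked — values it read are unchanged (n8 unchanged, n7 unchanged); reused cached 3 without running.
  n13: checked — values it read are unchanged (n9 unchanged, n3 unchanged); reused cached 0 without running.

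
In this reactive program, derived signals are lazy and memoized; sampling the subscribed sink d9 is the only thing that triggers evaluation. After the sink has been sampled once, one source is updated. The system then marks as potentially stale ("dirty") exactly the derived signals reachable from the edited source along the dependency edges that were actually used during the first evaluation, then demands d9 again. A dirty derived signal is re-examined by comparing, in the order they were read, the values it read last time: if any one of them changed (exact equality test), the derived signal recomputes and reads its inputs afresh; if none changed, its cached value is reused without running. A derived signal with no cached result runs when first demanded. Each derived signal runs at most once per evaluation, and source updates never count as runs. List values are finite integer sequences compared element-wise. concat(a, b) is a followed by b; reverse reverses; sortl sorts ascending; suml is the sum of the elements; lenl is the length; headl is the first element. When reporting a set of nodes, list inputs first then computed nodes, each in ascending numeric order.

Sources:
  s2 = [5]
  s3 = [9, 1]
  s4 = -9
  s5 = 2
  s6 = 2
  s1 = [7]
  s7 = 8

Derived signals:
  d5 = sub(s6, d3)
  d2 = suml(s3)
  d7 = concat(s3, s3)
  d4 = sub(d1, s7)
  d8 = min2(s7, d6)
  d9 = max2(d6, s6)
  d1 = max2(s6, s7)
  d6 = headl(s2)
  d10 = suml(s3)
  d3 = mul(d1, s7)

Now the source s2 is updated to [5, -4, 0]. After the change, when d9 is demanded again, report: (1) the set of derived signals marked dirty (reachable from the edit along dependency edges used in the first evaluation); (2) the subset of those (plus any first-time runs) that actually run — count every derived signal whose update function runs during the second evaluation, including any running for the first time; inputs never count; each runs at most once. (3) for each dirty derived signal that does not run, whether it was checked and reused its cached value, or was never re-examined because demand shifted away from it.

First demand of the output computes:
  d6 = headl([5]) = 5
  d9 = max2(5, 2) = 5

After the edit, cleaning proceeds:
  d6: a read changed (s2 [5]->[5, -4, 0]) — executes, giving 5 — identical to its old value.
  d9: dirty, but its reads are unchanged (d6 unchanged, s6 unchanged); cached 5 stands.

Note the absorption at d6: it re-runs yet its value is the same, leaving the output's value untouched.

The edit dirties: d6, d9.
1 derived signals run: d6.
Cache hits after checking: d9.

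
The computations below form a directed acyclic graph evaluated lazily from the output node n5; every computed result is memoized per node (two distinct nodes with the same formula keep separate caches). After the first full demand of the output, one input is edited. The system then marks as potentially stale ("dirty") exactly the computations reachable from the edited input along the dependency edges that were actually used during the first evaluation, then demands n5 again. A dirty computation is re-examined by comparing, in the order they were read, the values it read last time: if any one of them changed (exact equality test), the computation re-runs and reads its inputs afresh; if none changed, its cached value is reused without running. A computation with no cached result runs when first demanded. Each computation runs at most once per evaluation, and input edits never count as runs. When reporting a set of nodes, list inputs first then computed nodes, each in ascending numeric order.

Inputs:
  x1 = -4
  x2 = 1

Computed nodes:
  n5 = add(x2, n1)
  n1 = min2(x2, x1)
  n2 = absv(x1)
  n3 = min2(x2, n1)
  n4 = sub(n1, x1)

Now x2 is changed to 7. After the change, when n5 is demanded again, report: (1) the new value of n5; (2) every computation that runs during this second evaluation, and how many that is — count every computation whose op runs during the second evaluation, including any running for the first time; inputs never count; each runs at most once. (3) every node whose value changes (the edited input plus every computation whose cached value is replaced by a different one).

First demand of the output computes:
  n1 = min2(1, -4) = -4
  n5 = add(1, -4) = -3

After the edit, cleaning proceeds:
  n1: a read changed (x2 1->7) — executes, giving -4 — identical to its old value.
  n5: a read changed (x2 1->7) — executes, giving 3.

Demanding n5 again yields 3.
2 computations run: n1, n5.
The nodes whose values change: x2, n5.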